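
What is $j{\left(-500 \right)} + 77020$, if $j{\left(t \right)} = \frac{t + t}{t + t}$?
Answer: $77021$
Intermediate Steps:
$j{\left(t \right)} = 1$ ($j{\left(t \right)} = \frac{2 t}{2 t} = 2 t \frac{1}{2 t} = 1$)
$j{\left(-500 \right)} + 77020 = 1 + 77020 = 77021$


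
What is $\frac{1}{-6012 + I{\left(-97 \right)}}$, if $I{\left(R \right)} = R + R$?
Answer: $- \frac{1}{6206} \approx -0.00016113$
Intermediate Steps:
$I{\left(R \right)} = 2 R$
$\frac{1}{-6012 + I{\left(-97 \right)}} = \frac{1}{-6012 + 2 \left(-97\right)} = \frac{1}{-6012 - 194} = \frac{1}{-6206} = - \frac{1}{6206}$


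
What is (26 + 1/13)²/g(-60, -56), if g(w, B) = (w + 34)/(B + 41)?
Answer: 1723815/4394 ≈ 392.31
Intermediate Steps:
g(w, B) = (34 + w)/(41 + B)
(26 + 1/13)²/g(-60, -56) = (26 + 1/13)²/(((34 - 60)/(41 - 56))) = (26 + 1/13)²/((-26/(-15))) = (339/13)²/((-1/15*(-26))) = 114921/(169*(26/15)) = (114921/169)*(15/26) = 1723815/4394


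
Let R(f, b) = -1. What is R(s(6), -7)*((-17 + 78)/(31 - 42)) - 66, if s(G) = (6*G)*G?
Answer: -665/11 ≈ -60.455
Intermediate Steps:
s(G) = 6*G**2
R(s(6), -7)*((-17 + 78)/(31 - 42)) - 66 = -(-17 + 78)/(31 - 42) - 66 = -61/(-11) - 66 = -61*(-1)/11 - 66 = -1*(-61/11) - 66 = 61/11 - 66 = -665/11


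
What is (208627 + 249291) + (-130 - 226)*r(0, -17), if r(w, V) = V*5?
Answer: 488178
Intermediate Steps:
r(w, V) = 5*V
(208627 + 249291) + (-130 - 226)*r(0, -17) = (208627 + 249291) + (-130 - 226)*(5*(-17)) = 457918 - 356*(-85) = 457918 + 30260 = 488178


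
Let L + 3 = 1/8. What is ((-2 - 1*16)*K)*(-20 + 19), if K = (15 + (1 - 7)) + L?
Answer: 441/4 ≈ 110.25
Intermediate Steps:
L = -23/8 (L = -3 + 1/8 = -3 + ⅛ = -23/8 ≈ -2.8750)
K = 49/8 (K = (15 + (1 - 7)) - 23/8 = (15 - 6) - 23/8 = 9 - 23/8 = 49/8 ≈ 6.1250)
((-2 - 1*16)*K)*(-20 + 19) = ((-2 - 1*16)*(49/8))*(-20 + 19) = ((-2 - 16)*(49/8))*(-1) = -18*49/8*(-1) = -441/4*(-1) = 441/4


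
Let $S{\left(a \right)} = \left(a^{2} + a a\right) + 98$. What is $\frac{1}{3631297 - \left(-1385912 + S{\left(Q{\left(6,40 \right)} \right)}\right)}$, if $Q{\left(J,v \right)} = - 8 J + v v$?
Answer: $\frac{1}{199703} \approx 5.0074 \cdot 10^{-6}$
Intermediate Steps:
$Q{\left(J,v \right)} = v^{2} - 8 J$ ($Q{\left(J,v \right)} = - 8 J + v^{2} = v^{2} - 8 J$)
$S{\left(a \right)} = 98 + 2 a^{2}$ ($S{\left(a \right)} = \left(a^{2} + a^{2}\right) + 98 = 2 a^{2} + 98 = 98 + 2 a^{2}$)
$\frac{1}{3631297 - \left(-1385912 + S{\left(Q{\left(6,40 \right)} \right)}\right)} = \frac{1}{3631297 + \left(1385912 - \left(98 + 2 \left(40^{2} - 48\right)^{2}\right)\right)} = \frac{1}{3631297 + \left(1385912 - \left(98 + 2 \left(1600 - 48\right)^{2}\right)\right)} = \frac{1}{3631297 + \left(1385912 - \left(98 + 2 \cdot 1552^{2}\right)\right)} = \frac{1}{3631297 + \left(1385912 - \left(98 + 2 \cdot 2408704\right)\right)} = \frac{1}{3631297 + \left(1385912 - \left(98 + 4817408\right)\right)} = \frac{1}{3631297 + \left(1385912 - 4817506\right)} = \frac{1}{3631297 - 3431594} = \frac{1}{199703}$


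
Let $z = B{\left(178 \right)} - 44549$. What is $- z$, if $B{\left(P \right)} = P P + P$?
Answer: $12687$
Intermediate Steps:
$B{\left(P \right)} = P + P^{2}$ ($B{\left(P \right)} = P^{2} + P = P + P^{2}$)
$z = -12687$ ($z = 178 \left(1 + 178\right) - 44549 = 178 \cdot 179 - 44549 = 31862 - 44549 = -12687$)
$- z = \left(-1\right) \left(-12687\right) = 12687$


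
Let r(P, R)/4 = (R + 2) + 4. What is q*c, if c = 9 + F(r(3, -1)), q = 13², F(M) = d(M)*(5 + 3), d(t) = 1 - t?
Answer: -24167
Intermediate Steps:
r(P, R) = 24 + 4*R (r(P, R) = 4*((R + 2) + 4) = 4*((2 + R) + 4) = 4*(6 + R) = 24 + 4*R)
F(M) = 8 - 8*M (F(M) = (1 - M)*(5 + 3) = (1 - M)*8 = 8 - 8*M)
q = 169
c = -143 (c = 9 + (8 - 8*(24 + 4*(-1))) = 9 + (8 - 8*(24 - 4)) = 9 + (8 - 8*20) = 9 + (8 - 160) = 9 - 152 = -143)
q*c = 169*(-143) = -24167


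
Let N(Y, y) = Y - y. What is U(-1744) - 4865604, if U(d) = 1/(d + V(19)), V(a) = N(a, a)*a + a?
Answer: -8393166901/1725 ≈ -4.8656e+6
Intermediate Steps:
V(a) = a (V(a) = (a - a)*a + a = 0*a + a = 0 + a = a)
U(d) = 1/(19 + d) (U(d) = 1/(d + 19) = 1/(19 + d))
U(-1744) - 4865604 = 1/(19 - 1744) - 4865604 = 1/(-1725) - 4865604 = -1/1725 - 4865604 = -8393166901/1725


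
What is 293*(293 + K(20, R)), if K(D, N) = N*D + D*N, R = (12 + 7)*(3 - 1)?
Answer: 531209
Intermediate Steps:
R = 38 (R = 19*2 = 38)
K(D, N) = 2*D*N (K(D, N) = D*N + D*N = 2*D*N)
293*(293 + K(20, R)) = 293*(293 + 2*20*38) = 293*(293 + 1520) = 293*1813 = 531209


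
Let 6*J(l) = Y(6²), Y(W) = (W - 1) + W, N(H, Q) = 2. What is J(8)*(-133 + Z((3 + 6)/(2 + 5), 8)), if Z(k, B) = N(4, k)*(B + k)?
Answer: -18957/14 ≈ -1354.1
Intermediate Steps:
Y(W) = -1 + 2*W (Y(W) = (-1 + W) + W = -1 + 2*W)
J(l) = 71/6 (J(l) = (-1 + 2*6²)/6 = (-1 + 2*36)/6 = (-1 + 72)/6 = (⅙)*71 = 71/6)
Z(k, B) = 2*B + 2*k (Z(k, B) = 2*(B + k) = 2*B + 2*k)
J(8)*(-133 + Z((3 + 6)/(2 + 5), 8)) = 71*(-133 + (2*8 + 2*((3 + 6)/(2 + 5))))/6 = 71*(-133 + (16 + 2*(9/7)))/6 = 71*(-133 + (16 + 18/7))/6 = 71*(-133 + 130/7)/6 = (71/6)*(-801/7) = -18957/14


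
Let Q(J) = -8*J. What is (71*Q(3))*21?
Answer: -35784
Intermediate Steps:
(71*Q(3))*21 = (71*(-8*3))*21 = (71*(-24))*21 = -1704*21 = -35784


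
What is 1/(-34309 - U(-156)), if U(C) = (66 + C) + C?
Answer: -1/34063 ≈ -2.9357e-5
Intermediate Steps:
U(C) = 66 + 2*C
1/(-34309 - U(-156)) = 1/(-34309 - (66 + 2*(-156))) = 1/(-34309 - (66 - 312)) = 1/(-34309 - 1*(-246)) = 1/(-34309 + 246) = 1/(-34063) = -1/34063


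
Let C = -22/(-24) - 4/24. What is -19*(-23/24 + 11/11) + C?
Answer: -1/24 ≈ -0.041667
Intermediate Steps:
C = 3/4 (C = -22*(-1/24) - 4*1/24 = 11/12 - 1/6 = 3/4 ≈ 0.75000)
-19*(-23/24 + 11/11) + C = -19*(-23/24 + 11/11) + 3/4 = -19*(-23*1/24 + 11*(1/11)) + 3/4 = -19*(-23/24 + 1) + 3/4 = -19*1/24 + 3/4 = -19/24 + 3/4 = -1/24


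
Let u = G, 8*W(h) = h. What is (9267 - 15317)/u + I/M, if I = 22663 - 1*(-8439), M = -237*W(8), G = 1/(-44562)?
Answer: 63895192598/237 ≈ 2.6960e+8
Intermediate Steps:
G = -1/44562 ≈ -2.2441e-5
W(h) = h/8
M = -237 (M = -237*8/8 = -237*1 = -237)
u = -1/44562 ≈ -2.2441e-5
I = 31102 (I = 22663 + 8439 = 31102)
(9267 - 15317)/u + I/M = (9267 - 15317)/(-1/44562) + 31102/(-237) = -6050*(-44562) + 31102*(-1/237) = 269600100 - 31102/237 = 63895192598/237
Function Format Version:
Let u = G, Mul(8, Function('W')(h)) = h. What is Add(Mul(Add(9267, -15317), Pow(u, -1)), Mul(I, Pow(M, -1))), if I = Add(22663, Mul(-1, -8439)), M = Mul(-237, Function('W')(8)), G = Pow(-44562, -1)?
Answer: Rational(63895192598, 237) ≈ 2.6960e+8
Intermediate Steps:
G = Rational(-1, 44562) ≈ -2.2441e-5
Function('W')(h) = Mul(Rational(1, 8), h)
M = -237 (M = Mul(-237, Mul(Rational(1, 8), 8)) = Mul(-237, 1) = -237)
u = Rational(-1, 44562) ≈ -2.2441e-5
I = 31102 (I = Add(22663, 8439) = 31102)
Add(Mul(Add(9267, -15317), Pow(u, -1)), Mul(I, Pow(M, -1))) = Add(Mul(Add(9267, -15317), Pow(Rational(-1, 44562), -1)), Mul(31102, Pow(-237, -1))) = Add(Mul(-6050, -44562), Mul(31102, Rational(-1, 237))) = Add(269600100, Rational(-31102, 237)) = Rational(63895192598, 237)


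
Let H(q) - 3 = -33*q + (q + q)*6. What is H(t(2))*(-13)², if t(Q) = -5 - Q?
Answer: 25350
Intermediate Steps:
H(q) = 3 - 21*q (H(q) = 3 + (-33*q + (q + q)*6) = 3 + (-33*q + (2*q)*6) = 3 + (-33*q + 12*q) = 3 - 21*q)
H(t(2))*(-13)² = (3 - 21*(-5 - 1*2))*(-13)² = (3 - 21*(-5 - 2))*169 = (3 - 21*(-7))*169 = (3 + 147)*169 = 150*169 = 25350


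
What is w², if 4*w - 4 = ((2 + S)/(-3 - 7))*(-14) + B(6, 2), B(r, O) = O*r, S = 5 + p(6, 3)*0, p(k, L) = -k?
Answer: 16641/400 ≈ 41.602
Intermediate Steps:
S = 5 (S = 5 - 1*6*0 = 5 - 6*0 = 5 + 0 = 5)
w = 129/20 (w = 1 + (((2 + 5)/(-3 - 7))*(-14) + 2*6)/4 = 1 + ((7/(-10))*(-14) + 12)/4 = 1 + ((7*(-⅒))*(-14) + 12)/4 = 1 + (-7/10*(-14) + 12)/4 = 1 + (49/5 + 12)/4 = 1 + (¼)*(109/5) = 1 + 109/20 = 129/20 ≈ 6.4500)
w² = (129/20)² = 16641/400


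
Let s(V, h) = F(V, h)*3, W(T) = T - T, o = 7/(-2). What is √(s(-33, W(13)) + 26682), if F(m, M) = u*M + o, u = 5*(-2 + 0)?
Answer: 3*√11854/2 ≈ 163.31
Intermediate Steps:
o = -7/2 (o = 7*(-½) = -7/2 ≈ -3.5000)
u = -10 (u = 5*(-2) = -10)
W(T) = 0
F(m, M) = -7/2 - 10*M (F(m, M) = -10*M - 7/2 = -7/2 - 10*M)
s(V, h) = -21/2 - 30*h (s(V, h) = (-7/2 - 10*h)*3 = -21/2 - 30*h)
√(s(-33, W(13)) + 26682) = √((-21/2 - 30*0) + 26682) = √((-21/2 + 0) + 26682) = √(-21/2 + 26682) = √(53343/2) = 3*√11854/2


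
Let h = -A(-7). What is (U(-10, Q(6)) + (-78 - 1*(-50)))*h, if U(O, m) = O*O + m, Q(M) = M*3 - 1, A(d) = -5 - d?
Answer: -178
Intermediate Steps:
Q(M) = -1 + 3*M (Q(M) = 3*M - 1 = -1 + 3*M)
U(O, m) = m + O² (U(O, m) = O² + m = m + O²)
h = -2 (h = -(-5 - 1*(-7)) = -(-5 + 7) = -1*2 = -2)
(U(-10, Q(6)) + (-78 - 1*(-50)))*h = (((-1 + 3*6) + (-10)²) + (-78 - 1*(-50)))*(-2) = (((-1 + 18) + 100) + (-78 + 50))*(-2) = ((17 + 100) - 28)*(-2) = (117 - 28)*(-2) = 89*(-2) = -178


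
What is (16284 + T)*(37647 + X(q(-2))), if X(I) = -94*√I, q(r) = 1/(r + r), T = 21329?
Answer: 1416016611 - 1767811*I ≈ 1.416e+9 - 1.7678e+6*I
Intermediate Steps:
q(r) = 1/(2*r)
(16284 + T)*(37647 + X(q(-2))) = (16284 + 21329)*(37647 - 94*√2*(I*√2/2)/2) = 37613*(37647 - 94*I/2) = 37613*(37647 - 47*I) = 1416016611 - 1767811*I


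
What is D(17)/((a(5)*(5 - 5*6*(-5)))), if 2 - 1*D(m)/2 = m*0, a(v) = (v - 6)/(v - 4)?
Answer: -4/155 ≈ -0.025806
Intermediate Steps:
a(v) = (-6 + v)/(-4 + v)
D(m) = 4 (D(m) = 4 - 2*m*0 = 4 - 2*0 = 4 + 0 = 4)
D(17)/((a(5)*(5 - 5*6*(-5)))) = 4/((((-6 + 5)/(-4 + 5))*(5 - 5*6*(-5)))) = 4/(((-1/1)*(5 - 30*(-5)))) = 4/(((1*(-1))*(5 + 150))) = 4/((-1*155)) = 4/(-155) = 4*(-1/155) = -4/155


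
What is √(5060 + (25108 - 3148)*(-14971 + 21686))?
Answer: 2*√36866615 ≈ 12144.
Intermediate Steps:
√(5060 + (25108 - 3148)*(-14971 + 21686)) = √(5060 + 21960*6715) = √(5060 + 147461400) = √147466460 = 2*√36866615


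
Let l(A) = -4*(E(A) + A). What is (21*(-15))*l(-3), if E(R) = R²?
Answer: 7560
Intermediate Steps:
l(A) = -4*A - 4*A² (l(A) = -4*(A² + A) = -4*(A + A²) = -4*A - 4*A²)
(21*(-15))*l(-3) = (21*(-15))*(4*(-3)*(-1 - 1*(-3))) = -1260*(-3)*(-1 + 3) = -1260*(-3)*2 = -315*(-24) = 7560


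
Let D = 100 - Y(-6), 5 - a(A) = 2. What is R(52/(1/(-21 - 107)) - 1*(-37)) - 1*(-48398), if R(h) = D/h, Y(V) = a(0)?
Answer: 320346265/6619 ≈ 48398.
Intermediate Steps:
a(A) = 3 (a(A) = 5 - 1*2 = 5 - 2 = 3)
Y(V) = 3
D = 97 (D = 100 - 1*3 = 100 - 3 = 97)
R(h) = 97/h
R(52/(1/(-21 - 107)) - 1*(-37)) - 1*(-48398) = 97/(52/(1/(-21 - 107)) - 1*(-37)) - 1*(-48398) = 97/(52/(1/(-128)) + 37) + 48398 = 97/(52/(-1/128) + 37) + 48398 = 97/(52*(-128) + 37) + 48398 = 97/(-6656 + 37) + 48398 = 97/(-6619) + 48398 = 97*(-1/6619) + 48398 = -97/6619 + 48398 = 320346265/6619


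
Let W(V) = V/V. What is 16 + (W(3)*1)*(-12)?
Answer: 4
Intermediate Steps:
W(V) = 1
16 + (W(3)*1)*(-12) = 16 + (1*1)*(-12) = 16 + 1*(-12) = 16 - 12 = 4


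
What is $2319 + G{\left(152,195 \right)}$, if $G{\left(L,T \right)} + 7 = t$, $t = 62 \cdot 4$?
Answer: $2560$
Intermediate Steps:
$t = 248$
$G{\left(L,T \right)} = 241$ ($G{\left(L,T \right)} = -7 + 248 = 241$)
$2319 + G{\left(152,195 \right)} = 2319 + 241 = 2560$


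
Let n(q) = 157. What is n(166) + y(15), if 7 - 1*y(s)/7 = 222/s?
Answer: 512/5 ≈ 102.40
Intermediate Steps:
y(s) = 49 - 1554/s
n(166) + y(15) = 157 + (49 - 1554/15) = 157 + (49 - 1554*1/15) = 157 + (49 - 518/5) = 157 - 273/5 = 512/5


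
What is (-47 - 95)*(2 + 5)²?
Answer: -6958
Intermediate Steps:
(-47 - 95)*(2 + 5)² = -142*7² = -142*49 = -6958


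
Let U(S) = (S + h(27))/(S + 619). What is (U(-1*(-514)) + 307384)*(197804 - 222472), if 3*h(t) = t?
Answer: -8591040365460/1133 ≈ -7.5826e+9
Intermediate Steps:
h(t) = t/3
U(S) = (9 + S)/(619 + S) (U(S) = (S + (1/3)*27)/(S + 619) = (S + 9)/(619 + S) = (9 + S)/(619 + S))
(U(-1*(-514)) + 307384)*(197804 - 222472) = ((9 - 1*(-514))/(619 - 1*(-514)) + 307384)*(197804 - 222472) = ((9 + 514)/(619 + 514) + 307384)*(-24668) = (523/1133 + 307384)*(-24668) = (348266595/1133)*(-24668) = -8591040365460/1133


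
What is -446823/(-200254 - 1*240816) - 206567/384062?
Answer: 2874901012/6049936655 ≈ 0.47520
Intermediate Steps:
-446823/(-200254 - 1*240816) - 206567/384062 = -446823/(-200254 - 240816) - 206567*1/384062 = -446823/(-441070) - 206567/384062 = -446823*(-1/441070) - 206567/384062 = 446823/441070 - 206567/384062 = 2874901012/6049936655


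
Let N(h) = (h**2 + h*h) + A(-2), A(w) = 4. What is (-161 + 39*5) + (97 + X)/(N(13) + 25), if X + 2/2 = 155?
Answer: 12729/367 ≈ 34.684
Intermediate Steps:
X = 154 (X = -1 + 155 = 154)
N(h) = 4 + 2*h**2 (N(h) = (h**2 + h*h) + 4 = (h**2 + h**2) + 4 = 2*h**2 + 4 = 4 + 2*h**2)
(-161 + 39*5) + (97 + X)/(N(13) + 25) = (-161 + 39*5) + (97 + 154)/((4 + 2*13**2) + 25) = (-161 + 195) + 251/((4 + 2*169) + 25) = 34 + 251/((4 + 338) + 25) = 34 + 251/(342 + 25) = 34 + 251/367 = 12729/367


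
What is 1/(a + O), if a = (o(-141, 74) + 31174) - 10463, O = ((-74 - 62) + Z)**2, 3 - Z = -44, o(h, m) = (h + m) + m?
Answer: 1/28639 ≈ 3.4917e-5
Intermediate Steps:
o(h, m) = h + 2*m
Z = 47 (Z = 3 - 1*(-44) = 3 + 44 = 47)
O = 7921 (O = ((-74 - 62) + 47)**2 = (-136 + 47)**2 = (-89)**2 = 7921)
a = 20718 (a = ((-141 + 2*74) + 31174) - 10463 = ((-141 + 148) + 31174) - 10463 = (7 + 31174) - 10463 = 31181 - 10463 = 20718)
1/(a + O) = 1/(20718 + 7921) = 1/28639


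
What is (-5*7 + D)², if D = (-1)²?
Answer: 1156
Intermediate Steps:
D = 1
(-5*7 + D)² = (-5*7 + 1)² = (-35 + 1)² = (-34)² = 1156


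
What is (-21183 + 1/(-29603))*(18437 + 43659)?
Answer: -38939181413600/29603 ≈ -1.3154e+9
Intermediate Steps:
(-21183 + 1/(-29603))*(18437 + 43659) = (-21183 - 1/29603)*62096 = -627080350/29603*62096 = -38939181413600/29603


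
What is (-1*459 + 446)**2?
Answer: 169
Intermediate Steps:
(-1*459 + 446)**2 = (-459 + 446)**2 = (-13)**2 = 169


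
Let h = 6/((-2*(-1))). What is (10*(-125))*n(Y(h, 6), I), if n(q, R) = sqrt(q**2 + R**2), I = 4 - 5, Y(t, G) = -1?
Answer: -1250*sqrt(2) ≈ -1767.8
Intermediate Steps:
h = 3 (h = 6/2 = 6*(1/2) = 3)
I = -1
n(q, R) = sqrt(R**2 + q**2)
(10*(-125))*n(Y(h, 6), I) = (10*(-125))*sqrt((-1)**2 + (-1)**2) = -1250*sqrt(1 + 1) = -1250*sqrt(2)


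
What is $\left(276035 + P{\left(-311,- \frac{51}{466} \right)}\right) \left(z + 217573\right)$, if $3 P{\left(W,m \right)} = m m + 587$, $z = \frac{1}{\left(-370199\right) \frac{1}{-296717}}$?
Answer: $\frac{3623654941862523429608}{60293200533} \approx 6.0101 \cdot 10^{10}$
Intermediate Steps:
$z = \frac{296717}{370199}$ ($z = \frac{1}{\left(-370199\right) \left(- \frac{1}{296717}\right)} = \frac{1}{\frac{370199}{296717}} = \frac{296717}{370199} \approx 0.80151$)
$P{\left(W,m \right)} = \frac{587}{3} + \frac{m^{2}}{3}$ ($P{\left(W,m \right)} = \frac{m m + 587}{3} = \frac{m^{2} + 587}{3} = \frac{587 + m^{2}}{3} = \frac{587}{3} + \frac{m^{2}}{3}$)
$\left(276035 + P{\left(-311,- \frac{51}{466} \right)}\right) \left(z + 217573\right) = \left(276035 + \left(\frac{587}{3} + \frac{\left(- \frac{51}{466}\right)^{2}}{3}\right)\right) \left(\frac{296717}{370199} + 217573\right) = \left(276035 + \left(\frac{587}{3} + \frac{\left(\left(-51\right) \frac{1}{466}\right)^{2}}{3}\right)\right) \frac{80545603744}{370199} = \left(276035 + \left(\frac{587}{3} + \frac{\left(- \frac{51}{466}\right)^{2}}{3}\right)\right) \frac{80545603744}{370199} = \left(276035 + \left(\frac{587}{3} + \frac{1}{3} \cdot \frac{2601}{217156}\right)\right) \frac{80545603744}{370199} = \left(276035 + \left(\frac{587}{3} + \frac{867}{217156}\right)\right) \frac{80545603744}{370199} = \left(276035 + \frac{127473173}{651468}\right) \frac{80545603744}{370199} = \frac{179955442553}{651468} \cdot \frac{80545603744}{370199} = \frac{3623654941862523429608}{60293200533}$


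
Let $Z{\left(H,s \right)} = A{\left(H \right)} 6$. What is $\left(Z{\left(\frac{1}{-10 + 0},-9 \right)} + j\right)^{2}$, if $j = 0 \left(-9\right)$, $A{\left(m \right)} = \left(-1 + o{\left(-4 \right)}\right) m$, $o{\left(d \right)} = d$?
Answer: $9$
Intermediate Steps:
$A{\left(m \right)} = - 5 m$ ($A{\left(m \right)} = \left(-1 - 4\right) m = - 5 m$)
$Z{\left(H,s \right)} = - 30 H$ ($Z{\left(H,s \right)} = - 5 H 6 = - 30 H$)
$j = 0$
$\left(Z{\left(\frac{1}{-10 + 0},-9 \right)} + j\right)^{2} = \left(- \frac{30}{-10 + 0} + 0\right)^{2} = \left(- \frac{30}{-10} + 0\right)^{2} = \left(\left(-30\right) \left(- \frac{1}{10}\right) + 0\right)^{2} = \left(3 + 0\right)^{2} = 3^{2} = 9$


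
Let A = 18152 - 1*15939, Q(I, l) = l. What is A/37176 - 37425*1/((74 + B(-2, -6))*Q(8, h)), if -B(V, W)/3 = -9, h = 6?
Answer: -231661787/3754776 ≈ -61.698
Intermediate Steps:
B(V, W) = 27 (B(V, W) = -3*(-9) = 27)
A = 2213 (A = 18152 - 15939 = 2213)
A/37176 - 37425*1/((74 + B(-2, -6))*Q(8, h)) = 2213/37176 - 37425*1/(6*(74 + 27)) = 2213*(1/37176) - 37425/(6*101) = 2213/37176 - 37425/606 = 2213/37176 - 37425*1/606 = 2213/37176 - 12475/202 = -231661787/3754776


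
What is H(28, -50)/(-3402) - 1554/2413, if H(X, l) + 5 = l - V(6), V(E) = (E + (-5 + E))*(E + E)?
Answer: -4951301/8209026 ≈ -0.60315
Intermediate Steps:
V(E) = 2*E*(-5 + 2*E) (V(E) = (-5 + 2*E)*(2*E) = 2*E*(-5 + 2*E))
H(X, l) = -89 + l (H(X, l) = -5 + (l - 2*6*(-5 + 2*6)) = -5 + (l - 2*6*(-5 + 12)) = -5 + (l - 2*6*7) = -5 + (l - 1*84) = -5 + (l - 84) = -5 + (-84 + l) = -89 + l)
H(28, -50)/(-3402) - 1554/2413 = (-89 - 50)/(-3402) - 1554/2413 = -139*(-1/3402) - 1554*1/2413 = 139/3402 - 1554/2413 = -4951301/8209026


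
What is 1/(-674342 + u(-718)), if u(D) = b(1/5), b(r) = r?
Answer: -5/3371709 ≈ -1.4829e-6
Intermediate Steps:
u(D) = ⅕ (u(D) = 1/5 = ⅕)
1/(-674342 + u(-718)) = 1/(-674342 + ⅕) = 1/(-3371709/5) = -5/3371709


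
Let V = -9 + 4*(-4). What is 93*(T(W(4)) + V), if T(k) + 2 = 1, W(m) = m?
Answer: -2418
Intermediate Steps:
T(k) = -1 (T(k) = -2 + 1 = -1)
V = -25 (V = -9 - 16 = -25)
93*(T(W(4)) + V) = 93*(-1 - 25) = 93*(-26) = -2418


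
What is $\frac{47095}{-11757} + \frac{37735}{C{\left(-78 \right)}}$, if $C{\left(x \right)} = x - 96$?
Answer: $- \frac{150614975}{681906} \approx -220.87$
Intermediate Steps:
$C{\left(x \right)} = -96 + x$ ($C{\left(x \right)} = x - 96 = -96 + x$)
$\frac{47095}{-11757} + \frac{37735}{C{\left(-78 \right)}} = \frac{47095}{-11757} + \frac{37735}{-96 - 78} = 47095 \left(- \frac{1}{11757}\right) + \frac{37735}{-174} = - \frac{47095}{11757} + 37735 \left(- \frac{1}{174}\right) = - \frac{47095}{11757} - \frac{37735}{174} = - \frac{150614975}{681906}$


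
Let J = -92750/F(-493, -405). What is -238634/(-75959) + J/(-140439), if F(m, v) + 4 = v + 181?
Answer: 293616824503/93546698778 ≈ 3.1387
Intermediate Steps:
F(m, v) = 177 + v (F(m, v) = -4 + (v + 181) = -4 + (181 + v) = 177 + v)
J = 46375/114 (J = -92750/(177 - 405) = -92750/(-228) = -92750*(-1/228) = 46375/114 ≈ 406.80)
-238634/(-75959) + J/(-140439) = -238634/(-75959) + (46375/114)/(-140439) = -238634*(-1/75959) + (46375/114)*(-1/140439) = 238634/75959 - 46375/16010046 = 293616824503/93546698778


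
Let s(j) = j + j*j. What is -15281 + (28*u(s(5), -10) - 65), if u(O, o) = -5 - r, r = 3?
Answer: -15570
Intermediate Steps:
s(j) = j + j²
u(O, o) = -8 (u(O, o) = -5 - 1*3 = -5 - 3 = -8)
-15281 + (28*u(s(5), -10) - 65) = -15281 + (28*(-8) - 65) = -15281 + (-224 - 65) = -15281 - 289 = -15570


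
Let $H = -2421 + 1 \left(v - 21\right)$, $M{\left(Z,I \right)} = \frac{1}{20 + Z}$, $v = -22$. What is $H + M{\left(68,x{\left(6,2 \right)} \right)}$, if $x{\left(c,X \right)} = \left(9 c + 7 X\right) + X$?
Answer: $- \frac{216831}{88} \approx -2464.0$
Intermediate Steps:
$x{\left(c,X \right)} = 8 X + 9 c$ ($x{\left(c,X \right)} = \left(7 X + 9 c\right) + X = 8 X + 9 c$)
$H = -2464$ ($H = -2421 + 1 \left(-22 - 21\right) = -2421 + 1 \left(-43\right) = -2421 - 43 = -2464$)
$H + M{\left(68,x{\left(6,2 \right)} \right)} = -2464 + \frac{1}{20 + 68} = -2464 + \frac{1}{88} = - \frac{216831}{88}$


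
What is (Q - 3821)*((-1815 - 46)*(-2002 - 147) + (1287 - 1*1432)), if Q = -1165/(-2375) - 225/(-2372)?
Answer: -4303539994314114/281675 ≈ -1.5278e+10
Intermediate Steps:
Q = 659551/1126700 (Q = -1165*(-1/2375) - 225*(-1/2372) = 233/475 + 225/2372 = 659551/1126700 ≈ 0.58538)
(Q - 3821)*((-1815 - 46)*(-2002 - 147) + (1287 - 1*1432)) = (659551/1126700 - 3821)*((-1815 - 46)*(-2002 - 147) + (1287 - 1*1432)) = -4304461149*(-1861*(-2149) + (1287 - 1432))/1126700 = -4304461149*(3999289 - 145)/1126700 = -4304461149/1126700*3999144 = -4303539994314114/281675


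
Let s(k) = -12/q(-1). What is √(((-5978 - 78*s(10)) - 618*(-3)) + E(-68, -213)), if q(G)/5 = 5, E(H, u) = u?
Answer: I*√107489/5 ≈ 65.571*I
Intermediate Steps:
q(G) = 25 (q(G) = 5*5 = 25)
s(k) = -12/25
√(((-5978 - 78*s(10)) - 618*(-3)) + E(-68, -213)) = √(((-5978 - 78*(-12/25)) - 618*(-3)) - 213) = √(((-5978 + 936/25) + 1854) - 213) = √((-148514/25 + 1854) - 213) = √(-102164/25 - 213) = √(-107489/25) = I*√107489/5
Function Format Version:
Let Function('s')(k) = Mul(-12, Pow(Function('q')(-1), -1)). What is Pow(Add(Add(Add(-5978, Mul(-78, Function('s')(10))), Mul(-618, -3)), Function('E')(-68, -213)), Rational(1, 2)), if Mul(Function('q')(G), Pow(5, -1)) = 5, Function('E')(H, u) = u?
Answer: Mul(Rational(1, 5), I, Pow(107489, Rational(1, 2))) ≈ Mul(65.571, I)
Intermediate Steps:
Function('q')(G) = 25 (Function('q')(G) = Mul(5, 5) = 25)
Function('s')(k) = Rational(-12, 25) (Function('s')(k) = Mul(-12, Pow(25, -1)) = Mul(-12, Rational(1, 25)) = Rational(-12, 25))
Pow(Add(Add(Add(-5978, Mul(-78, Function('s')(10))), Mul(-618, -3)), Function('E')(-68, -213)), Rational(1, 2)) = Pow(Add(Add(Add(-5978, Mul(-78, Rational(-12, 25))), Mul(-618, -3)), -213), Rational(1, 2)) = Pow(Add(Add(Add(-5978, Rational(936, 25)), 1854), -213), Rational(1, 2)) = Pow(Add(Add(Rational(-148514, 25), 1854), -213), Rational(1, 2)) = Pow(Add(Rational(-102164, 25), -213), Rational(1, 2)) = Pow(Rational(-107489, 25), Rational(1, 2)) = Mul(Rational(1, 5), I, Pow(107489, Rational(1, 2)))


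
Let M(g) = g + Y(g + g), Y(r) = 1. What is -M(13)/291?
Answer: -14/291 ≈ -0.048110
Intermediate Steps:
M(g) = 1 + g (M(g) = g + 1 = 1 + g)
-M(13)/291 = -(1 + 13)/291 = -14/291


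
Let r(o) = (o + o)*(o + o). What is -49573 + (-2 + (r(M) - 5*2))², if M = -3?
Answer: -48997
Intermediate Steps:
r(o) = 4*o² (r(o) = (2*o)*(2*o) = 4*o²)
-49573 + (-2 + (r(M) - 5*2))² = -49573 + (-2 + (4*(-3)² - 5*2))² = -49573 + (-2 + (4*9 - 10))² = -49573 + (-2 + (36 - 10))² = -49573 + (-2 + 26)² = -49573 + 24² = -49573 + 576 = -48997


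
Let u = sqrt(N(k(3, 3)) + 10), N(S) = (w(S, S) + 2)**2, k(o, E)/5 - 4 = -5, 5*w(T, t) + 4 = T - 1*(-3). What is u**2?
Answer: 266/25 ≈ 10.640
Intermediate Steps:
w(T, t) = -1/5 + T/5 (w(T, t) = -4/5 + (T - 1*(-3))/5 = -4/5 + (T + 3)/5 = -4/5 + (3 + T)/5 = -4/5 + (3/5 + T/5) = -1/5 + T/5)
k(o, E) = -5 (k(o, E) = 20 + 5*(-5) = 20 - 25 = -5)
N(S) = (9/5 + S/5)**2 (N(S) = ((-1/5 + S/5) + 2)**2 = (9/5 + S/5)**2)
u = sqrt(266)/5 (u = sqrt((9 - 5)**2/25 + 10) = sqrt((1/25)*4**2 + 10) = sqrt((1/25)*16 + 10) = sqrt(16/25 + 10) = sqrt(266/25) = sqrt(266)/5 ≈ 3.2619)
u**2 = (sqrt(266)/5)**2 = 266/25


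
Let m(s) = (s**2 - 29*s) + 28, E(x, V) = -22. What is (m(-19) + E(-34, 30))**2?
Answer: 842724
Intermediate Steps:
m(s) = 28 + s**2 - 29*s
(m(-19) + E(-34, 30))**2 = ((28 + (-19)**2 - 29*(-19)) - 22)**2 = ((28 + 361 + 551) - 22)**2 = (940 - 22)**2 = 918**2 = 842724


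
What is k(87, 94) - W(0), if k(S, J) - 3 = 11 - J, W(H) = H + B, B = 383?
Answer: -463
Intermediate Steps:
W(H) = 383 + H (W(H) = H + 383 = 383 + H)
k(S, J) = 14 - J (k(S, J) = 3 + (11 - J) = 14 - J)
k(87, 94) - W(0) = (14 - 1*94) - (383 + 0) = (14 - 94) - 1*383 = -80 - 383 = -463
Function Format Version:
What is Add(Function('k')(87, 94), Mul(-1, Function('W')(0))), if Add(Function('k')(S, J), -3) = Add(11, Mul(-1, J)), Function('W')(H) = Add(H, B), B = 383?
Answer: -463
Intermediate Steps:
Function('W')(H) = Add(383, H) (Function('W')(H) = Add(H, 383) = Add(383, H))
Function('k')(S, J) = Add(14, Mul(-1, J)) (Function('k')(S, J) = Add(3, Add(11, Mul(-1, J))) = Add(14, Mul(-1, J)))
Add(Function('k')(87, 94), Mul(-1, Function('W')(0))) = Add(Add(14, Mul(-1, 94)), Mul(-1, Add(383, 0))) = Add(Add(14, -94), Mul(-1, 383)) = Add(-80, -383) = -463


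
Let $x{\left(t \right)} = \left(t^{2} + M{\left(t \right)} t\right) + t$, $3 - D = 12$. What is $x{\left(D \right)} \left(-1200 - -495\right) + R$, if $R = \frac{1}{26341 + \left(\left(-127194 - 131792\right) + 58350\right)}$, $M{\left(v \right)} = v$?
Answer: $- \frac{18800330176}{174295} \approx -1.0787 \cdot 10^{5}$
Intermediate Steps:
$D = -9$ ($D = 3 - 12 = -9$)
$x{\left(t \right)} = t + 2 t^{2}$ ($x{\left(t \right)} = \left(t^{2} + t t\right) + t = \left(t^{2} + t^{2}\right) + t = 2 t^{2} + t = t + 2 t^{2}$)
$R = - \frac{1}{174295}$ ($R = \frac{1}{26341 + \left(-258986 + 58350\right)} = \frac{1}{26341 - 200636} = \frac{1}{-174295} = - \frac{1}{174295} \approx -5.7374 \cdot 10^{-6}$)
$x{\left(D \right)} \left(-1200 - -495\right) + R = - 9 \left(1 + 2 \left(-9\right)\right) \left(-1200 - -495\right) - \frac{1}{174295} = - 9 \left(1 - 18\right) \left(-1200 + 495\right) - \frac{1}{174295} = \left(-9\right) \left(-17\right) \left(-705\right) - \frac{1}{174295} = 153 \left(-705\right) - \frac{1}{174295} = -107865 - \frac{1}{174295} = - \frac{18800330176}{174295}$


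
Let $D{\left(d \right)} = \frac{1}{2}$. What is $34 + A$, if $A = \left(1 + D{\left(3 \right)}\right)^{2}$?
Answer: $\frac{145}{4} \approx 36.25$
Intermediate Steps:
$D{\left(d \right)} = \frac{1}{2}$
$A = \frac{9}{4}$ ($A = \left(1 + \frac{1}{2}\right)^{2} = \left(\frac{3}{2}\right)^{2} = \frac{9}{4} \approx 2.25$)
$34 + A = 34 + \frac{9}{4} = \frac{145}{4}$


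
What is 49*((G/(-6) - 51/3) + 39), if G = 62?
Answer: 1715/3 ≈ 571.67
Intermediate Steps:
49*((G/(-6) - 51/3) + 39) = 49*((62/(-6) - 51/3) + 39) = 49*((62*(-⅙) - 51*⅓) + 39) = 49*((-31/3 - 17) + 39) = 49*(-82/3 + 39) = 49*(35/3) = 1715/3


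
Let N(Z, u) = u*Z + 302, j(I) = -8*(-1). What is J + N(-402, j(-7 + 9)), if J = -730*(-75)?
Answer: 51836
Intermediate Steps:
J = 54750
j(I) = 8
N(Z, u) = 302 + Z*u (N(Z, u) = Z*u + 302 = 302 + Z*u)
J + N(-402, j(-7 + 9)) = 54750 + (302 - 402*8) = 54750 + (302 - 3216) = 54750 - 2914 = 51836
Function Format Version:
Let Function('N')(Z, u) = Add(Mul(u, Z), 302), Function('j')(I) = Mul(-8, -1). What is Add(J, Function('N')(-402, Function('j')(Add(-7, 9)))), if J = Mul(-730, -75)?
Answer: 51836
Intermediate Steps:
J = 54750
Function('j')(I) = 8
Function('N')(Z, u) = Add(302, Mul(Z, u)) (Function('N')(Z, u) = Add(Mul(Z, u), 302) = Add(302, Mul(Z, u)))
Add(J, Function('N')(-402, Function('j')(Add(-7, 9)))) = Add(54750, Add(302, Mul(-402, 8))) = Add(54750, Add(302, -3216)) = Add(54750, -2914) = 51836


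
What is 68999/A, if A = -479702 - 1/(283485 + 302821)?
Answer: -40454527694/281252160813 ≈ -0.14384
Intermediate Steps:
A = -281252160813/586306 (A = -479702 - 1/586306 = -281252160813/586306 ≈ -4.7970e+5)
68999/A = 68999/(-281252160813/586306) = 68999*(-586306/281252160813) = -40454527694/281252160813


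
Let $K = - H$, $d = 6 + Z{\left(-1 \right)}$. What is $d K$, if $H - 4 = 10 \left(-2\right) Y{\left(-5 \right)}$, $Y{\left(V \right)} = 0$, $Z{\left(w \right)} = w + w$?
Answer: $-16$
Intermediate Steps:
$Z{\left(w \right)} = 2 w$
$H = 4$ ($H = 4 + 10 \left(-2\right) 0 = 4 - 0 = 4 + 0 = 4$)
$d = 4$ ($d = 6 + 2 \left(-1\right) = 6 - 2 = 4$)
$K = -4$ ($K = \left(-1\right) 4 = -4$)
$d K = 4 \left(-4\right) = -16$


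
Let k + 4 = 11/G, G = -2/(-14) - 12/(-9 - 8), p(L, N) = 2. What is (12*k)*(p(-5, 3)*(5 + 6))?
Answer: 238920/101 ≈ 2365.5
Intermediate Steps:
G = 101/119 (G = -2*(-1/14) - 12/(-17) = ⅐ - 12*(-1/17) = ⅐ + 12/17 = 101/119 ≈ 0.84874)
k = 905/101 (k = -4 + 11/(101/119) = -4 + 11*(119/101) = -4 + 1309/101 = 905/101 ≈ 8.9604)
(12*k)*(p(-5, 3)*(5 + 6)) = (12*(905/101))*(2*(5 + 6)) = 10860*(2*11)/101 = (10860/101)*22 = 238920/101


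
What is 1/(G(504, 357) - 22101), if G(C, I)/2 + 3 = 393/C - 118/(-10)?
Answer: -420/9274373 ≈ -4.5286e-5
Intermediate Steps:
G(C, I) = 88/5 + 786/C (G(C, I) = -6 + 2*(393/C - 118/(-10)) = -6 + 2*(393/C - 118*(-⅒)) = -6 + 2*(393/C + 59/5) = -6 + 2*(59/5 + 393/C) = -6 + (118/5 + 786/C) = 88/5 + 786/C)
1/(G(504, 357) - 22101) = 1/((88/5 + 786/504) - 22101) = 1/((88/5 + 786*(1/504)) - 22101) = 1/((88/5 + 131/84) - 22101) = 1/(8047/420 - 22101) = 1/(-9274373/420) = -420/9274373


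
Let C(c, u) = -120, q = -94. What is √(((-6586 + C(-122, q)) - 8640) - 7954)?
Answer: 10*I*√233 ≈ 152.64*I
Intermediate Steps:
√(((-6586 + C(-122, q)) - 8640) - 7954) = √(((-6586 - 120) - 8640) - 7954) = √((-6706 - 8640) - 7954) = √(-15346 - 7954) = √(-23300) = 10*I*√233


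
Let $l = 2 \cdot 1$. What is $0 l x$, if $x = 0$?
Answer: $0$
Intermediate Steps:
$l = 2$
$0 l x = 0 \cdot 2 \cdot 0 = 0 \cdot 0 = 0$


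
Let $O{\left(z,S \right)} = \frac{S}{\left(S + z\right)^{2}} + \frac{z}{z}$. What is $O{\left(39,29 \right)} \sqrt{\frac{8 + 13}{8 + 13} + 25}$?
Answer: $\frac{4653 \sqrt{26}}{4624} \approx 5.131$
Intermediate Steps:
$O{\left(z,S \right)} = 1 + \frac{S}{\left(S + z\right)^{2}}$ ($O{\left(z,S \right)} = \frac{S}{\left(S + z\right)^{2}} + 1 = 1 + \frac{S}{\left(S + z\right)^{2}}$)
$O{\left(39,29 \right)} \sqrt{\frac{8 + 13}{8 + 13} + 25} = \left(1 + \frac{29}{\left(29 + 39\right)^{2}}\right) \sqrt{\frac{8 + 13}{8 + 13} + 25} = \left(1 + \frac{29}{4624}\right) \sqrt{\frac{21}{21} + 25} = \left(1 + 29 \cdot \frac{1}{4624}\right) \sqrt{21 \cdot \frac{1}{21} + 25} = \left(1 + \frac{29}{4624}\right) \sqrt{1 + 25} = \frac{4653 \sqrt{26}}{4624}$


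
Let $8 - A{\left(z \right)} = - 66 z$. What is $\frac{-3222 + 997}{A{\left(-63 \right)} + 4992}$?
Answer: $- \frac{2225}{842} \approx -2.6425$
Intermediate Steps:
$A{\left(z \right)} = 8 + 66 z$ ($A{\left(z \right)} = 8 - - 66 z = 8 + 66 z$)
$\frac{-3222 + 997}{A{\left(-63 \right)} + 4992} = \frac{-3222 + 997}{\left(8 + 66 \left(-63\right)\right) + 4992} = - \frac{2225}{\left(8 - 4158\right) + 4992} = - \frac{2225}{-4150 + 4992} = - \frac{2225}{842}$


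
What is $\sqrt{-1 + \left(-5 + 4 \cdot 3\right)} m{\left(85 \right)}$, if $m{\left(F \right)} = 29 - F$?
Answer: $- 56 \sqrt{6} \approx -137.17$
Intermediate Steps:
$\sqrt{-1 + \left(-5 + 4 \cdot 3\right)} m{\left(85 \right)} = \sqrt{-1 + \left(-5 + 4 \cdot 3\right)} \left(29 - 85\right) = \sqrt{-1 + \left(-5 + 12\right)} \left(29 - 85\right) = \sqrt{-1 + 7} \left(-56\right) = \sqrt{6} \left(-56\right) = - 56 \sqrt{6}$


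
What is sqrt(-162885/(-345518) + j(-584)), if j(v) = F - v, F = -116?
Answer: sqrt(55927377835062)/345518 ≈ 21.644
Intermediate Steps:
j(v) = -116 - v
sqrt(-162885/(-345518) + j(-584)) = sqrt(-162885/(-345518) + (-116 - 1*(-584))) = sqrt(-162885*(-1/345518) + (-116 + 584)) = sqrt(162885/345518 + 468) = sqrt(161865309/345518) = sqrt(55927377835062)/345518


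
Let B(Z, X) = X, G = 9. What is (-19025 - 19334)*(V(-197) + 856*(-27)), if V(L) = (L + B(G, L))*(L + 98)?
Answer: -609677946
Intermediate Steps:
V(L) = 2*L*(98 + L) (V(L) = (L + L)*(L + 98) = (2*L)*(98 + L) = 2*L*(98 + L))
(-19025 - 19334)*(V(-197) + 856*(-27)) = (-19025 - 19334)*(2*(-197)*(98 - 197) + 856*(-27)) = -38359*(2*(-197)*(-99) - 23112) = -38359*(39006 - 23112) = -38359*15894 = -609677946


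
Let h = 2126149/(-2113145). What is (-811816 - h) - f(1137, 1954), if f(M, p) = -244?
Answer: -1714967187791/2113145 ≈ -8.1157e+5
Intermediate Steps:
h = -2126149/2113145 (h = 2126149*(-1/2113145) = -2126149/2113145 ≈ -1.0062)
(-811816 - h) - f(1137, 1954) = (-811816 - 1*(-2126149/2113145)) - 1*(-244) = (-811816 + 2126149/2113145) + 244 = -1715482795171/2113145 + 244 = -1714967187791/2113145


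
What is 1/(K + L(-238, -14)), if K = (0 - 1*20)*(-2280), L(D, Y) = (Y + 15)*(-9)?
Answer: 1/45591 ≈ 2.1934e-5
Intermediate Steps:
L(D, Y) = -135 - 9*Y (L(D, Y) = (15 + Y)*(-9) = -135 - 9*Y)
K = 45600 (K = (0 - 20)*(-2280) = -20*(-2280) = 45600)
1/(K + L(-238, -14)) = 1/(45600 + (-135 - 9*(-14))) = 1/(45600 + (-135 + 126)) = 1/(45600 - 9) = 1/45591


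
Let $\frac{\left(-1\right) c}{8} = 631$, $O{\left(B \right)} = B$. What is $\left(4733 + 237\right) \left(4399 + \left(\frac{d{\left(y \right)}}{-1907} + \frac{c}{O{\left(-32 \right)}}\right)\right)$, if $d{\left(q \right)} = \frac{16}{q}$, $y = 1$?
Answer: $\frac{86375680125}{3814} \approx 2.2647 \cdot 10^{7}$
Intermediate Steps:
$c = -5048$ ($c = \left(-8\right) 631 = -5048$)
$\left(4733 + 237\right) \left(4399 + \left(\frac{d{\left(y \right)}}{-1907} + \frac{c}{O{\left(-32 \right)}}\right)\right) = \left(4733 + 237\right) \left(4399 + \left(\frac{16 \cdot 1^{-1}}{-1907} - \frac{5048}{-32}\right)\right) = 4970 \left(4399 + \left(16 \cdot 1 \left(- \frac{1}{1907}\right) - - \frac{631}{4}\right)\right) = 4970 \left(4399 + \left(16 \left(- \frac{1}{1907}\right) + \frac{631}{4}\right)\right) = 4970 \left(4399 + \left(- \frac{16}{1907} + \frac{631}{4}\right)\right) = 4970 \left(4399 + \frac{1203253}{7628}\right) = 4970 \cdot \frac{34758825}{7628} = \frac{86375680125}{3814}$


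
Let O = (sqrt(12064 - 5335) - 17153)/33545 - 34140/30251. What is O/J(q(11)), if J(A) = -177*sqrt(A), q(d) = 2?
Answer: sqrt(2)*(1664121703 - 30251*sqrt(6729))/359228507430 ≈ 0.0065416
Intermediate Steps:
O = -1664121703/1014769795 + sqrt(6729)/33545 (O = (sqrt(6729) - 17153)*(1/33545) - 34140*1/30251 = (-17153 + sqrt(6729))*(1/33545) - 34140/30251 = (-17153/33545 + sqrt(6729)/33545) - 34140/30251 = -1664121703/1014769795 + sqrt(6729)/33545 ≈ -1.6375)
O/J(q(11)) = (-1664121703/1014769795 + sqrt(6729)/33545)/((-177*sqrt(2))) = (-1664121703/1014769795 + sqrt(6729)/33545)*(-sqrt(2)/354) = -sqrt(2)*(-1664121703/1014769795 + sqrt(6729)/33545)/354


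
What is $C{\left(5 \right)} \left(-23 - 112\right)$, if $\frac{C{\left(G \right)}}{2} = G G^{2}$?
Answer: $-33750$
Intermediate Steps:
$C{\left(G \right)} = 2 G^{3}$ ($C{\left(G \right)} = 2 G G^{2} = 2 G^{3}$)
$C{\left(5 \right)} \left(-23 - 112\right) = 2 \cdot 5^{3} \left(-23 - 112\right) = 2 \cdot 125 \left(-135\right) = 250 \left(-135\right) = -33750$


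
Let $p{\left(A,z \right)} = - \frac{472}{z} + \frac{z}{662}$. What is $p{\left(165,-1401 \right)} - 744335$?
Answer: $- \frac{690344078107}{927462} \approx -7.4434 \cdot 10^{5}$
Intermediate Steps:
$p{\left(A,z \right)} = - \frac{472}{z} + \frac{z}{662}$ ($p{\left(A,z \right)} = - \frac{472}{z} + z \frac{1}{662} = - \frac{472}{z} + \frac{z}{662}$)
$p{\left(165,-1401 \right)} - 744335 = \left(- \frac{472}{-1401} + \frac{1}{662} \left(-1401\right)\right) - 744335 = \left(\left(-472\right) \left(- \frac{1}{1401}\right) - \frac{1401}{662}\right) - 744335 = \left(\frac{472}{1401} - \frac{1401}{662}\right) - 744335 = - \frac{1650337}{927462} - 744335 = - \frac{690344078107}{927462}$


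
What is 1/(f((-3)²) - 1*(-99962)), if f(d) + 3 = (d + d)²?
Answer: 1/100283 ≈ 9.9718e-6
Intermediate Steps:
f(d) = -3 + 4*d² (f(d) = -3 + (d + d)² = -3 + (2*d)² = -3 + 4*d²)
1/(f((-3)²) - 1*(-99962)) = 1/((-3 + 4*((-3)²)²) - 1*(-99962)) = 1/((-3 + 4*9²) + 99962) = 1/((-3 + 4*81) + 99962) = 1/((-3 + 324) + 99962) = 1/(321 + 99962) = 1/100283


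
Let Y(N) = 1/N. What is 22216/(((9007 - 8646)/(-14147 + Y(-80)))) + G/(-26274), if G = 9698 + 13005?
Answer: -20644161090302/23712285 ≈ -8.7061e+5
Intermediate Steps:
G = 22703
22216/(((9007 - 8646)/(-14147 + Y(-80)))) + G/(-26274) = 22216/(((9007 - 8646)/(-14147 + 1/(-80)))) + 22703/(-26274) = 22216/((361/(-14147 - 1/80))) + 22703*(-1/26274) = 22216/((361/(-1131761/80))) - 22703/26274 = 22216/((361*(-80/1131761))) - 22703/26274 = 22216/(-28880/1131761) - 22703/26274 = 22216*(-1131761/28880) - 22703/26274 = -3142900297/3610 - 22703/26274 = -20644161090302/23712285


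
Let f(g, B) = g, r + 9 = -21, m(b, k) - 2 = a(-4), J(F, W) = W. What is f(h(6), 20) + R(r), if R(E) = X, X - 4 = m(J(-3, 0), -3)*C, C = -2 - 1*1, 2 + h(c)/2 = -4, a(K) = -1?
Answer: -11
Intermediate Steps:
h(c) = -12 (h(c) = -4 + 2*(-4) = -4 - 8 = -12)
m(b, k) = 1 (m(b, k) = 2 - 1 = 1)
r = -30 (r = -9 - 21 = -30)
C = -3 (C = -2 - 1 = -3)
X = 1 (X = 4 + 1*(-3) = 4 - 3 = 1)
R(E) = 1
f(h(6), 20) + R(r) = -12 + 1 = -11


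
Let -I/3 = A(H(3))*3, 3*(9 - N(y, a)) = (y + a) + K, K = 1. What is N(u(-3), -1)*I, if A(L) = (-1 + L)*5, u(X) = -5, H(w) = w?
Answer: -960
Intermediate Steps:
A(L) = -5 + 5*L
N(y, a) = 26/3 - a/3 - y/3 (N(y, a) = 9 - ((y + a) + 1)/3 = 9 - ((a + y) + 1)/3 = 9 - (1 + a + y)/3 = 9 + (-⅓ - a/3 - y/3) = 26/3 - a/3 - y/3)
I = -90 (I = -3*(-5 + 5*3)*3 = -3*(-5 + 15)*3 = -30*3 = -3*30 = -90)
N(u(-3), -1)*I = (26/3 - ⅓*(-1) - ⅓*(-5))*(-90) = (26/3 + ⅓ + 5/3)*(-90) = (32/3)*(-90) = -960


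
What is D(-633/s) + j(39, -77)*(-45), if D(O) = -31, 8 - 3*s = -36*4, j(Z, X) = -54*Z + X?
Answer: 98204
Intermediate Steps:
j(Z, X) = X - 54*Z
s = 152/3 (s = 8/3 - (-12)*4 = 8/3 - ⅓*(-144) = 8/3 + 48 = 152/3 ≈ 50.667)
D(-633/s) + j(39, -77)*(-45) = -31 + (-77 - 54*39)*(-45) = -31 + (-77 - 2106)*(-45) = -31 - 2183*(-45) = -31 + 98235 = 98204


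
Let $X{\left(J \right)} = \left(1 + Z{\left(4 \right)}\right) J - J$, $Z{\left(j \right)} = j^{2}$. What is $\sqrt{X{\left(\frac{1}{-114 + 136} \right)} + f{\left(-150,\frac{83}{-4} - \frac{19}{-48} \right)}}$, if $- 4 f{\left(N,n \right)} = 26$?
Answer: $\frac{i \sqrt{2794}}{22} \approx 2.4026 i$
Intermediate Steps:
$f{\left(N,n \right)} = - \frac{13}{2}$ ($f{\left(N,n \right)} = \left(- \frac{1}{4}\right) 26 = - \frac{13}{2}$)
$X{\left(J \right)} = 16 J$ ($X{\left(J \right)} = \left(1 + 4^{2}\right) J - J = \left(1 + 16\right) J - J = 17 J - J = 16 J$)
$\sqrt{X{\left(\frac{1}{-114 + 136} \right)} + f{\left(-150,\frac{83}{-4} - \frac{19}{-48} \right)}} = \sqrt{\frac{16}{-114 + 136} - \frac{13}{2}} = \sqrt{\frac{16}{22} - \frac{13}{2}} = \sqrt{16 \cdot \frac{1}{22} - \frac{13}{2}} = \sqrt{\frac{8}{11} - \frac{13}{2}} = \sqrt{- \frac{127}{22}} = \frac{i \sqrt{2794}}{22}$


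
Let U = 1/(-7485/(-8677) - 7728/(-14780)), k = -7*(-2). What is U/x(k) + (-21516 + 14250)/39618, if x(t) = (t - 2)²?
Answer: -2511538760477/14078981784816 ≈ -0.17839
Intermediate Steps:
k = 14
x(t) = (-2 + t)²
U = 32061515/44421039 (U = 1/(-7485*(-1/8677) - 7728*(-1/14780)) = 1/(7485/8677 + 1932/3695) = 1/(44421039/32061515) = 32061515/44421039 ≈ 0.72176)
U/x(k) + (-21516 + 14250)/39618 = 32061515/(44421039*((-2 + 14)²)) + (-21516 + 14250)/39618 = 32061515/(44421039*(12²)) - 7266*1/39618 = (32061515/44421039)/144 - 1211/6603 = (32061515/44421039)*(1/144) - 1211/6603 = 32061515/6396629616 - 1211/6603 = -2511538760477/14078981784816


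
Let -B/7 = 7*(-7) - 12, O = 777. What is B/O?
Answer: 61/111 ≈ 0.54955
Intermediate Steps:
B = 427 (B = -7*(7*(-7) - 12) = -7*(-49 - 12) = -7*(-61) = 427)
B/O = 427/777 = 427*(1/777) = 61/111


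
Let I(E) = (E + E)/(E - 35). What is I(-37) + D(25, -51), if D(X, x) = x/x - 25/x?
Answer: 1541/612 ≈ 2.5180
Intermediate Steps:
D(X, x) = 1 - 25/x
I(E) = 2*E/(-35 + E) (I(E) = (2*E)/(-35 + E) = 2*E/(-35 + E))
I(-37) + D(25, -51) = 2*(-37)/(-35 - 37) + (-25 - 51)/(-51) = 2*(-37)/(-72) - 1/51*(-76) = 2*(-37)*(-1/72) + 76/51 = 37/36 + 76/51 = 1541/612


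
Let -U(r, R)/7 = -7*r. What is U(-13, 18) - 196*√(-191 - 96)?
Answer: -637 - 196*I*√287 ≈ -637.0 - 3320.4*I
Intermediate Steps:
U(r, R) = 49*r (U(r, R) = -(-49)*r = 49*r)
U(-13, 18) - 196*√(-191 - 96) = 49*(-13) - 196*√(-191 - 96) = -637 - 196*I*√287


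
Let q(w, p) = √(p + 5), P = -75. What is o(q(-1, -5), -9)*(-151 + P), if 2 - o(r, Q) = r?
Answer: -452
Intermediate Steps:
q(w, p) = √(5 + p)
o(r, Q) = 2 - r
o(q(-1, -5), -9)*(-151 + P) = (2 - √(5 - 5))*(-151 - 75) = (2 - √0)*(-226) = (2 - 1*0)*(-226) = (2 + 0)*(-226) = 2*(-226) = -452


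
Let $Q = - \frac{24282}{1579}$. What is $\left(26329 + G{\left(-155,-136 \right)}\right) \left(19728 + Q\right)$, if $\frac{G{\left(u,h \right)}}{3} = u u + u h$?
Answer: $\frac{5031368322120}{1579} \approx 3.1864 \cdot 10^{9}$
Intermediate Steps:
$G{\left(u,h \right)} = 3 u^{2} + 3 h u$ ($G{\left(u,h \right)} = 3 \left(u u + u h\right) = 3 \left(u^{2} + h u\right) = 3 u^{2} + 3 h u$)
$Q = - \frac{24282}{1579}$ ($Q = \left(-24282\right) \frac{1}{1579} = - \frac{24282}{1579} \approx -15.378$)
$\left(26329 + G{\left(-155,-136 \right)}\right) \left(19728 + Q\right) = \left(26329 + 3 \left(-155\right) \left(-136 - 155\right)\right) \left(19728 - \frac{24282}{1579}\right) = \left(26329 + 3 \left(-155\right) \left(-291\right)\right) \frac{31126230}{1579} = \left(26329 + 135315\right) \frac{31126230}{1579} = 161644 \cdot \frac{31126230}{1579} = \frac{5031368322120}{1579}$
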